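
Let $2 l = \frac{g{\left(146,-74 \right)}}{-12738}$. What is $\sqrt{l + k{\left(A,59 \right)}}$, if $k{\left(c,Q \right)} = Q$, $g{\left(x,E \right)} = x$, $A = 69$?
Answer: $\frac{\sqrt{9572212122}}{12738} \approx 7.6808$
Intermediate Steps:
$l = - \frac{73}{12738}$ ($l = \frac{146 \frac{1}{-12738}}{2} = \frac{146 \left(- \frac{1}{12738}\right)}{2} = \frac{1}{2} \left(- \frac{73}{6369}\right) = - \frac{73}{12738} \approx -0.0057309$)
$\sqrt{l + k{\left(A,59 \right)}} = \sqrt{- \frac{73}{12738} + 59} = \sqrt{\frac{751469}{12738}} = \frac{\sqrt{9572212122}}{12738}$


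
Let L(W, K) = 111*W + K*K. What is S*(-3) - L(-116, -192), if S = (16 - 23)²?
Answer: -24135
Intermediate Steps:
L(W, K) = K² + 111*W (L(W, K) = 111*W + K² = K² + 111*W)
S = 49 (S = (-7)² = 49)
S*(-3) - L(-116, -192) = 49*(-3) - ((-192)² + 111*(-116)) = -147 - (36864 - 12876) = -147 - 1*23988 = -147 - 23988 = -24135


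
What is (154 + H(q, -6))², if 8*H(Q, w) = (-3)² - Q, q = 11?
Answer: 378225/16 ≈ 23639.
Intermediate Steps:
H(Q, w) = 9/8 - Q/8 (H(Q, w) = ((-3)² - Q)/8 = (9 - Q)/8 = 9/8 - Q/8)
(154 + H(q, -6))² = (154 + (9/8 - ⅛*11))² = (154 + (9/8 - 11/8))² = (154 - ¼)² = (615/4)² = 378225/16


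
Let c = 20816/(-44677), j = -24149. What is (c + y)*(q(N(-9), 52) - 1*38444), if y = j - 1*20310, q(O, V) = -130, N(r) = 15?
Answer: 76620136372866/44677 ≈ 1.7150e+9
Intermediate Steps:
c = -20816/44677 (c = 20816*(-1/44677) = -20816/44677 ≈ -0.46592)
y = -44459 (y = -24149 - 1*20310 = -24149 - 20310 = -44459)
(c + y)*(q(N(-9), 52) - 1*38444) = (-20816/44677 - 44459)*(-130 - 1*38444) = -1986315559*(-130 - 38444)/44677 = -1986315559/44677*(-38574) = 76620136372866/44677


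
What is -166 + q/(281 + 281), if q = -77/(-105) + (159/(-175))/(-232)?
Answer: -11362875803/68451600 ≈ -166.00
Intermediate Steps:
q = 89797/121800 (q = -77*(-1/105) + (159*(-1/175))*(-1/232) = 11/15 - 159/175*(-1/232) = 11/15 + 159/40600 = 89797/121800 ≈ 0.73725)
-166 + q/(281 + 281) = -166 + 89797/(121800*(281 + 281)) = -166 + (89797/121800)/562 = -166 + (89797/121800)*(1/562) = -166 + 89797/68451600 = -11362875803/68451600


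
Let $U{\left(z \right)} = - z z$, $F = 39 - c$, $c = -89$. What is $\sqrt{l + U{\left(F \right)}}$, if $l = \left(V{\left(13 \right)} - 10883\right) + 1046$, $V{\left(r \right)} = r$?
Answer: $12 i \sqrt{182} \approx 161.89 i$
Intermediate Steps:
$F = 128$ ($F = 39 - -89 = 39 + 89 = 128$)
$U{\left(z \right)} = - z^{2}$
$l = -9824$ ($l = \left(13 - 10883\right) + 1046 = -10870 + 1046 = -9824$)
$\sqrt{l + U{\left(F \right)}} = \sqrt{-9824 - 128^{2}} = \sqrt{-9824 - 16384} = \sqrt{-26208} = 12 i \sqrt{182}$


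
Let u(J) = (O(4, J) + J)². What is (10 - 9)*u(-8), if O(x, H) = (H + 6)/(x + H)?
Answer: 225/4 ≈ 56.250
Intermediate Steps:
O(x, H) = (6 + H)/(H + x)
u(J) = (J + (6 + J)/(4 + J))² (u(J) = ((6 + J)/(J + 4) + J)² = ((6 + J)/(4 + J) + J)² = (J + (6 + J)/(4 + J))²)
(10 - 9)*u(-8) = (10 - 9)*((6 - 8 - 8*(4 - 8))²/(4 - 8)²) = 1*((6 - 8 - 8*(-4))²/(-4)²) = 1*((6 - 8 + 32)²/16) = 1*((1/16)*30²) = 1*((1/16)*900) = 1*(225/4) = 225/4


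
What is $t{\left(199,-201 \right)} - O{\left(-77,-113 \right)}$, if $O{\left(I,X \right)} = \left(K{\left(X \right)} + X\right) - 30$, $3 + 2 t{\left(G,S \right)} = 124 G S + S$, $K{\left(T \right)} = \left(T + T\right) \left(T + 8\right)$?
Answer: $-2503627$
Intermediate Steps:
$K{\left(T \right)} = 2 T \left(8 + T\right)$
$t{\left(G,S \right)} = - \frac{3}{2} + \frac{S}{2} + 62 G S$ ($t{\left(G,S \right)} = - \frac{3}{2} + \frac{124 G S + S}{2} = - \frac{3}{2} + \frac{S + 124 G S}{2} = - \frac{3}{2} + \left(\frac{S}{2} + 62 G S\right) = - \frac{3}{2} + \frac{S}{2} + 62 G S$)
$O{\left(I,X \right)} = -30 + X + 2 X \left(8 + X\right)$ ($O{\left(I,X \right)} = \left(2 X \left(8 + X\right) + X\right) - 30 = \left(X + 2 X \left(8 + X\right)\right) - 30 = -30 + X + 2 X \left(8 + X\right)$)
$t{\left(199,-201 \right)} - O{\left(-77,-113 \right)} = \left(- \frac{3}{2} + \frac{1}{2} \left(-201\right) + 62 \cdot 199 \left(-201\right)\right) - \left(-30 - 113 + 2 \left(-113\right) \left(8 - 113\right)\right) = \left(- \frac{3}{2} - \frac{201}{2} - 2479938\right) - \left(-30 - 113 + 2 \left(-113\right) \left(-105\right)\right) = -2480040 - \left(-30 - 113 + 23730\right) = -2480040 - 23587 = -2503627$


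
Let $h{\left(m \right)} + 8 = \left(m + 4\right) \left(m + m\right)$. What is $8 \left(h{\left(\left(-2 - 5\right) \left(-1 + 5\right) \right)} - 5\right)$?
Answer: $10648$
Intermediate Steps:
$h{\left(m \right)} = -8 + 2 m \left(4 + m\right)$ ($h{\left(m \right)} = -8 + \left(m + 4\right) \left(m + m\right) = -8 + \left(4 + m\right) 2 m = -8 + 2 m \left(4 + m\right)$)
$8 \left(h{\left(\left(-2 - 5\right) \left(-1 + 5\right) \right)} - 5\right) = 8 \left(\left(-8 + 2 \left(\left(-2 - 5\right) \left(-1 + 5\right)\right)^{2} + 8 \left(-2 - 5\right) \left(-1 + 5\right)\right) - 5\right) = 8 \left(\left(-8 + 2 \left(\left(-7\right) 4\right)^{2} + 8 \left(\left(-7\right) 4\right)\right) - 5\right) = 8 \left(\left(-8 + 2 \left(-28\right)^{2} + 8 \left(-28\right)\right) - 5\right) = 8 \left(\left(-8 + 2 \cdot 784 - 224\right) - 5\right) = 8 \left(\left(-8 + 1568 - 224\right) - 5\right) = 8 \left(1336 - 5\right) = 8 \cdot 1331 = 10648$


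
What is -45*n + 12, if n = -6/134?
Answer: 939/67 ≈ 14.015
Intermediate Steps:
n = -3/67 (n = -6*1/134 = -3/67 ≈ -0.044776)
-45*n + 12 = -45*(-3/67) + 12 = 135/67 + 12 = 939/67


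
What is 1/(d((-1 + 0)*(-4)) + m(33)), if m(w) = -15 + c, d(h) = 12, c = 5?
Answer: 1/2 ≈ 0.50000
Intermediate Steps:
m(w) = -10 (m(w) = -15 + 5 = -10)
1/(d((-1 + 0)*(-4)) + m(33)) = 1/(12 - 10) = 1/2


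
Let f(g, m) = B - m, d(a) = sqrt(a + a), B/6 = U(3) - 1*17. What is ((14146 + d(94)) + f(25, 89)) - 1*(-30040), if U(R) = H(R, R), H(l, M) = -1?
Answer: 43989 + 2*sqrt(47) ≈ 44003.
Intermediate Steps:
U(R) = -1
B = -108 (B = 6*(-1 - 1*17) = 6*(-1 - 17) = 6*(-18) = -108)
d(a) = sqrt(2)*sqrt(a) (d(a) = sqrt(2*a) = sqrt(2)*sqrt(a))
f(g, m) = -108 - m
((14146 + d(94)) + f(25, 89)) - 1*(-30040) = ((14146 + sqrt(2)*sqrt(94)) + (-108 - 1*89)) - 1*(-30040) = ((14146 + 2*sqrt(47)) + (-108 - 89)) + 30040 = ((14146 + 2*sqrt(47)) - 197) + 30040 = (13949 + 2*sqrt(47)) + 30040 = 43989 + 2*sqrt(47)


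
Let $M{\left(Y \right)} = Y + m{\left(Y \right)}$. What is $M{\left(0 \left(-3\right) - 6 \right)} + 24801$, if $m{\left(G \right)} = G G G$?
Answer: $24579$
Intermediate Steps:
$m{\left(G \right)} = G^{3}$ ($m{\left(G \right)} = G^{2} G = G^{3}$)
$M{\left(Y \right)} = Y + Y^{3}$
$M{\left(0 \left(-3\right) - 6 \right)} + 24801 = \left(\left(0 \left(-3\right) - 6\right) + \left(0 \left(-3\right) - 6\right)^{3}\right) + 24801 = \left(\left(0 - 6\right) + \left(0 - 6\right)^{3}\right) + 24801 = \left(-6 + \left(-6\right)^{3}\right) + 24801 = \left(-6 - 216\right) + 24801 = -222 + 24801 = 24579$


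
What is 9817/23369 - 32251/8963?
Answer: -665683848/209456347 ≈ -3.1782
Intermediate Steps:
9817/23369 - 32251/8963 = -665683848/209456347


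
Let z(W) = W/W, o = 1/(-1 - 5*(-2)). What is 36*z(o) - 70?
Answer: -34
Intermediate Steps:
o = ⅑ (o = 1/(-1 + 10) = 1/9 = ⅑ ≈ 0.11111)
z(W) = 1
36*z(o) - 70 = 36*1 - 70 = 36 - 70 = -34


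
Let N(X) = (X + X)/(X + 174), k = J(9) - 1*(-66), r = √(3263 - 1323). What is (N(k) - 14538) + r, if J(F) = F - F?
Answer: -290749/20 + 2*√485 ≈ -14493.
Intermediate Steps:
r = 2*√485 (r = √1940 = 2*√485 ≈ 44.045)
J(F) = 0
k = 66 (k = 0 - 1*(-66) = 0 + 66 = 66)
N(X) = 2*X/(174 + X) (N(X) = (2*X)/(174 + X) = 2*X/(174 + X))
(N(k) - 14538) + r = (2*66/(174 + 66) - 14538) + 2*√485 = (2*66/240 - 14538) + 2*√485 = (2*66*(1/240) - 14538) + 2*√485 = (11/20 - 14538) + 2*√485 = -290749/20 + 2*√485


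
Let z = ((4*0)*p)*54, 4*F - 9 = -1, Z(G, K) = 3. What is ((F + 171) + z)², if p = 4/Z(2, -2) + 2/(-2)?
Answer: 29929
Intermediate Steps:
F = 2 (F = 9/4 + (¼)*(-1) = 9/4 - ¼ = 2)
p = ⅓ (p = 4/3 + 2/(-2) = 4*(⅓) + 2*(-½) = 4/3 - 1 = ⅓ ≈ 0.33333)
z = 0 (z = ((4*0)*(⅓))*54 = (0*(⅓))*54 = 0*54 = 0)
((F + 171) + z)² = ((2 + 171) + 0)² = (173 + 0)² = 173² = 29929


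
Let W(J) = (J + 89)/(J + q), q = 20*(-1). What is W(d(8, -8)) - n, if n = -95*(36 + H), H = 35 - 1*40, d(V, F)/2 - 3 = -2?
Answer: 52919/18 ≈ 2939.9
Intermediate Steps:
d(V, F) = 2 (d(V, F) = 6 + 2*(-2) = 6 - 4 = 2)
q = -20
H = -5 (H = 35 - 40 = -5)
W(J) = (89 + J)/(-20 + J) (W(J) = (J + 89)/(J - 20) = (89 + J)/(-20 + J))
n = -2945 (n = -95*(36 - 5) = -95*31 = -2945)
W(d(8, -8)) - n = (89 + 2)/(-20 + 2) - 1*(-2945) = 91/(-18) + 2945 = -1/18*91 + 2945 = -91/18 + 2945 = 52919/18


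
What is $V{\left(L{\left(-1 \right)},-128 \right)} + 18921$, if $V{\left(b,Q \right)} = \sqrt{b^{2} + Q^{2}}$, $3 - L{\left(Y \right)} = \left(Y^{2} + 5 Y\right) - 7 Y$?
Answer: $19049$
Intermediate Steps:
$L{\left(Y \right)} = 3 - Y^{2} + 2 Y$ ($L{\left(Y \right)} = 3 - \left(\left(Y^{2} + 5 Y\right) - 7 Y\right) = 3 - \left(Y^{2} - 2 Y\right) = 3 - Y^{2} + 2 Y$)
$V{\left(b,Q \right)} = \sqrt{Q^{2} + b^{2}}$
$V{\left(L{\left(-1 \right)},-128 \right)} + 18921 = \sqrt{\left(-128\right)^{2} + \left(3 - \left(-1\right)^{2} + 2 \left(-1\right)\right)^{2}} + 18921 = \sqrt{16384 + \left(3 - 1 - 2\right)^{2}} + 18921 = \sqrt{16384 + 0^{2}} + 18921 = \sqrt{16384 + 0} + 18921 = \sqrt{16384} + 18921 = 128 + 18921 = 19049$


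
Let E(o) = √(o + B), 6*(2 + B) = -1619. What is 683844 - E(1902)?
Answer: 683844 - √58686/6 ≈ 6.8380e+5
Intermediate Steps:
B = -1631/6 (B = -2 + (⅙)*(-1619) = -2 - 1619/6 = -1631/6 ≈ -271.83)
E(o) = √(-1631/6 + o) (E(o) = √(o - 1631/6) = √(-1631/6 + o))
683844 - E(1902) = 683844 - √(-9786 + 36*1902)/6 = 683844 - √(-9786 + 68472)/6 = 683844 - √58686/6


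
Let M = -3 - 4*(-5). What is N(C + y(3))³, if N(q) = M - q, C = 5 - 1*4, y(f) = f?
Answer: 2197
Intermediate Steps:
M = 17 (M = -3 + 20 = 17)
C = 1 (C = 5 - 4 = 1)
N(q) = 17 - q
N(C + y(3))³ = (17 - (1 + 3))³ = (17 - 1*4)³ = (17 - 4)³ = 13³ = 2197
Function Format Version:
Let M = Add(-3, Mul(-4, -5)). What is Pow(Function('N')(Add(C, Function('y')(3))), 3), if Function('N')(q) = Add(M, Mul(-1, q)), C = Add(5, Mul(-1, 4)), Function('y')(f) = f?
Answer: 2197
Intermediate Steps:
M = 17 (M = Add(-3, 20) = 17)
C = 1 (C = Add(5, -4) = 1)
Function('N')(q) = Add(17, Mul(-1, q))
Pow(Function('N')(Add(C, Function('y')(3))), 3) = Pow(Add(17, Mul(-1, Add(1, 3))), 3) = Pow(Add(17, Mul(-1, 4)), 3) = Pow(Add(17, -4), 3) = Pow(13, 3) = 2197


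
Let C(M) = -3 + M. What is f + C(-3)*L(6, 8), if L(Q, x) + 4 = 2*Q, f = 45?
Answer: -3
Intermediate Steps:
L(Q, x) = -4 + 2*Q
f + C(-3)*L(6, 8) = 45 + (-3 - 3)*(-4 + 2*6) = 45 - 6*(-4 + 12) = 45 - 6*8 = 45 - 48 = -3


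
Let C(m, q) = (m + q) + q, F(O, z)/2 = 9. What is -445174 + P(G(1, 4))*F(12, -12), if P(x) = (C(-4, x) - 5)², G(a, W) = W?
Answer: -445156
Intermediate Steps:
F(O, z) = 18 (F(O, z) = 2*9 = 18)
C(m, q) = m + 2*q
P(x) = (-9 + 2*x)² (P(x) = ((-4 + 2*x) - 5)² = (-9 + 2*x)²)
-445174 + P(G(1, 4))*F(12, -12) = -445174 + (-9 + 2*4)²*18 = -445174 + (-9 + 8)²*18 = -445174 + (-1)²*18 = -445174 + 1*18 = -445174 + 18 = -445156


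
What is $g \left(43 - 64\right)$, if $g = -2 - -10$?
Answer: $-168$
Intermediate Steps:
$g = 8$ ($g = -2 + 10 = 8$)
$g \left(43 - 64\right) = 8 \left(43 - 64\right) = 8 \left(-21\right) = -168$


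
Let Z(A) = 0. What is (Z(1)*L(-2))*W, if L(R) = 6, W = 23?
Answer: 0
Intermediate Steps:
(Z(1)*L(-2))*W = (0*6)*23 = 0*23 = 0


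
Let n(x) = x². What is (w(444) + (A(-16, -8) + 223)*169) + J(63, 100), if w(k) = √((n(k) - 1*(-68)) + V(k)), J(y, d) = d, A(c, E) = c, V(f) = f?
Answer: 35083 + 4*√12353 ≈ 35528.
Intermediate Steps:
w(k) = √(68 + k + k²) (w(k) = √((k² - 1*(-68)) + k) = √((k² + 68) + k) = √((68 + k²) + k) = √(68 + k + k²))
(w(444) + (A(-16, -8) + 223)*169) + J(63, 100) = (√(68 + 444 + 444²) + (-16 + 223)*169) + 100 = (√(68 + 444 + 197136) + 207*169) + 100 = (√197648 + 34983) + 100 = (4*√12353 + 34983) + 100 = (34983 + 4*√12353) + 100 = 35083 + 4*√12353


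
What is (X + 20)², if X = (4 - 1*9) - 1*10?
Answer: 25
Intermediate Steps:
X = -15 (X = (4 - 9) - 10 = -5 - 10 = -15)
(X + 20)² = (-15 + 20)² = 5² = 25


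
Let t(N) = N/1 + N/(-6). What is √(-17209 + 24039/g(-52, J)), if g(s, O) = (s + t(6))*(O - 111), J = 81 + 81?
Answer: 2*I*√2748161299/799 ≈ 131.22*I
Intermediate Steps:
J = 162
t(N) = 5*N/6 (t(N) = N*1 + N*(-⅙) = N - N/6 = 5*N/6)
g(s, O) = (-111 + O)*(5 + s) (g(s, O) = (s + (⅚)*6)*(O - 111) = (s + 5)*(-111 + O) = (5 + s)*(-111 + O) = (-111 + O)*(5 + s))
√(-17209 + 24039/g(-52, J)) = √(-17209 + 24039/(-555 - 111*(-52) + 5*162 + 162*(-52))) = √(-17209 + 24039/(-555 + 5772 + 810 - 8424)) = √(-17209 + 24039/(-2397)) = √(-17209 + 24039*(-1/2397)) = √(-17209 - 8013/799) = √(-13758004/799) = 2*I*√2748161299/799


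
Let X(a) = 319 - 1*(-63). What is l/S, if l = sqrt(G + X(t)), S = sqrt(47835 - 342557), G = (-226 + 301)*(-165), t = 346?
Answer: sqrt(3534600946)/294722 ≈ 0.20172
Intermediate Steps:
X(a) = 382 (X(a) = 319 + 63 = 382)
G = -12375 (G = 75*(-165) = -12375)
S = I*sqrt(294722) (S = sqrt(-294722) = I*sqrt(294722) ≈ 542.88*I)
l = I*sqrt(11993) (l = sqrt(-12375 + 382) = sqrt(-11993) = I*sqrt(11993) ≈ 109.51*I)
l/S = (I*sqrt(11993))/((I*sqrt(294722))) = (I*sqrt(11993))*(-I*sqrt(294722)/294722) = sqrt(3534600946)/294722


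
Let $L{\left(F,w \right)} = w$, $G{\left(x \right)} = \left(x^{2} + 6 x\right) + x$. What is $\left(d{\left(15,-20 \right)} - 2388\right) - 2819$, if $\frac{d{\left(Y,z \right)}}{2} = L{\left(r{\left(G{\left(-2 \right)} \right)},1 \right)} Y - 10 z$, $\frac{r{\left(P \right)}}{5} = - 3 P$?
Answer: $-4777$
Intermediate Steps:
$G{\left(x \right)} = x^{2} + 7 x$
$r{\left(P \right)} = - 15 P$ ($r{\left(P \right)} = 5 \left(- 3 P\right) = - 15 P$)
$d{\left(Y,z \right)} = - 20 z + 2 Y$ ($d{\left(Y,z \right)} = 2 \left(1 Y - 10 z\right) = 2 \left(Y - 10 z\right) = - 20 z + 2 Y$)
$\left(d{\left(15,-20 \right)} - 2388\right) - 2819 = \left(\left(\left(-20\right) \left(-20\right) + 2 \cdot 15\right) - 2388\right) - 2819 = \left(\left(400 + 30\right) - 2388\right) - 2819 = \left(430 - 2388\right) - 2819 = -1958 - 2819 = -4777$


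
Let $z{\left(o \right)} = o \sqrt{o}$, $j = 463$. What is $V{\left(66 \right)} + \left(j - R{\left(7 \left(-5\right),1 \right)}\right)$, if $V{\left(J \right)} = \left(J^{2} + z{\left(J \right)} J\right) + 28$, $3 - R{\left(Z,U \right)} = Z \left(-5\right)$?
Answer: $5019 + 4356 \sqrt{66} \approx 40407.0$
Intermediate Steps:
$z{\left(o \right)} = o^{\frac{3}{2}}$
$R{\left(Z,U \right)} = 3 + 5 Z$ ($R{\left(Z,U \right)} = 3 - Z \left(-5\right) = 3 - - 5 Z = 3 + 5 Z$)
$V{\left(J \right)} = 28 + J^{2} + J^{\frac{5}{2}}$ ($V{\left(J \right)} = \left(J^{2} + J^{\frac{3}{2}} J\right) + 28 = \left(J^{2} + J^{\frac{5}{2}}\right) + 28 = 28 + J^{2} + J^{\frac{5}{2}}$)
$V{\left(66 \right)} + \left(j - R{\left(7 \left(-5\right),1 \right)}\right) = \left(28 + 66^{2} + 66^{\frac{5}{2}}\right) + \left(463 - \left(3 + 5 \cdot 7 \left(-5\right)\right)\right) = \left(28 + 4356 + 4356 \sqrt{66}\right) + \left(463 - \left(3 + 5 \left(-35\right)\right)\right) = \left(4384 + 4356 \sqrt{66}\right) + \left(463 - \left(3 - 175\right)\right) = \left(4384 + 4356 \sqrt{66}\right) + \left(463 - -172\right) = \left(4384 + 4356 \sqrt{66}\right) + \left(463 + 172\right) = \left(4384 + 4356 \sqrt{66}\right) + 635 = 5019 + 4356 \sqrt{66}$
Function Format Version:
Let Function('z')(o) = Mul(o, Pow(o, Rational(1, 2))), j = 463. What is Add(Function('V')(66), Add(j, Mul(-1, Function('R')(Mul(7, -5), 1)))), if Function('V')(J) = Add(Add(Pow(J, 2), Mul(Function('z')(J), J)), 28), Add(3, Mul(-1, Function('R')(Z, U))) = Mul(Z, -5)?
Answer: Add(5019, Mul(4356, Pow(66, Rational(1, 2)))) ≈ 40407.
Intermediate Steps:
Function('z')(o) = Pow(o, Rational(3, 2))
Function('R')(Z, U) = Add(3, Mul(5, Z)) (Function('R')(Z, U) = Add(3, Mul(-1, Mul(Z, -5))) = Add(3, Mul(-1, Mul(-5, Z))) = Add(3, Mul(5, Z)))
Function('V')(J) = Add(28, Pow(J, 2), Pow(J, Rational(5, 2))) (Function('V')(J) = Add(Add(Pow(J, 2), Mul(Pow(J, Rational(3, 2)), J)), 28) = Add(Add(Pow(J, 2), Pow(J, Rational(5, 2))), 28) = Add(28, Pow(J, 2), Pow(J, Rational(5, 2))))
Add(Function('V')(66), Add(j, Mul(-1, Function('R')(Mul(7, -5), 1)))) = Add(Add(28, Pow(66, 2), Pow(66, Rational(5, 2))), Add(463, Mul(-1, Add(3, Mul(5, Mul(7, -5)))))) = Add(Add(28, 4356, Mul(4356, Pow(66, Rational(1, 2)))), Add(463, Mul(-1, Add(3, Mul(5, -35))))) = Add(Add(4384, Mul(4356, Pow(66, Rational(1, 2)))), Add(463, Mul(-1, Add(3, -175)))) = Add(Add(4384, Mul(4356, Pow(66, Rational(1, 2)))), Add(463, Mul(-1, -172))) = Add(Add(4384, Mul(4356, Pow(66, Rational(1, 2)))), Add(463, 172)) = Add(Add(4384, Mul(4356, Pow(66, Rational(1, 2)))), 635) = Add(5019, Mul(4356, Pow(66, Rational(1, 2))))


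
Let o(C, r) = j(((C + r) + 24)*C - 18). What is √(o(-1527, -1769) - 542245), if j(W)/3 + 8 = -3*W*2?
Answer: I*√90476137 ≈ 9511.9*I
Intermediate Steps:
j(W) = -24 - 18*W (j(W) = -24 + 3*(-3*W*2) = -24 + 3*(-6*W) = -24 - 18*W)
o(C, r) = 300 - 18*C*(24 + C + r) (o(C, r) = -24 - 18*(((C + r) + 24)*C - 18) = -24 - 18*((24 + C + r)*C - 18) = -24 - 18*(C*(24 + C + r) - 18) = -24 - 18*(-18 + C*(24 + C + r)) = -24 + (324 - 18*C*(24 + C + r)) = 300 - 18*C*(24 + C + r))
√(o(-1527, -1769) - 542245) = √((300 - 432*(-1527) - 18*(-1527)² - 18*(-1527)*(-1769)) - 542245) = √((300 + 659664 - 18*2331729 - 48622734) - 542245) = √((300 + 659664 - 41971122 - 48622734) - 542245) = √(-89933892 - 542245) = √(-90476137) = I*√90476137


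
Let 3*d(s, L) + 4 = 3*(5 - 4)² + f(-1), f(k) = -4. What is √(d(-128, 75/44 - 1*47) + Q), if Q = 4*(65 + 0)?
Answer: 5*√93/3 ≈ 16.073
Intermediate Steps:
Q = 260 (Q = 4*65 = 260)
d(s, L) = -5/3 (d(s, L) = -4/3 + (3*(5 - 4)² - 4)/3 = -4/3 + (3*1² - 4)/3 = -4/3 + (3*1 - 4)/3 = -4/3 + (3 - 4)/3 = -4/3 + (⅓)*(-1) = -4/3 - ⅓ = -5/3)
√(d(-128, 75/44 - 1*47) + Q) = √(-5/3 + 260) = √(775/3) = 5*√93/3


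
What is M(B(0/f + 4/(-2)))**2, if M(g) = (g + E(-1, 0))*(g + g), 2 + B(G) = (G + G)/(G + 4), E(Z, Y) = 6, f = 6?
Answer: 256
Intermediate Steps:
B(G) = -2 + 2*G/(4 + G) (B(G) = -2 + (G + G)/(G + 4) = -2 + (2*G)/(4 + G) = -2 + 2*G/(4 + G))
M(g) = 2*g*(6 + g) (M(g) = (g + 6)*(g + g) = (6 + g)*(2*g) = 2*g*(6 + g))
M(B(0/f + 4/(-2)))**2 = (2*(-8/(4 + (0/6 + 4/(-2))))*(6 - 8/(4 + (0/6 + 4/(-2)))))**2 = (2*(-8/(4 + (0*(1/6) + 4*(-1/2))))*(6 - 8/(4 + (0*(1/6) + 4*(-1/2)))))**2 = (2*(-8/(4 + (0 - 2)))*(6 - 8/(4 + (0 - 2))))**2 = (2*(-8/(4 - 2))*(6 - 8/(4 - 2)))**2 = (2*(-8/2)*(6 - 8/2))**2 = (2*(-8*1/2)*(6 - 8*1/2))**2 = (2*(-4)*(6 - 4))**2 = (2*(-4)*2)**2 = (-16)**2 = 256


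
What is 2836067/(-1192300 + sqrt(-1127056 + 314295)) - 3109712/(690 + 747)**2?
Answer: -877175309420031364/225809141786021493 - 218159*I*sqrt(812761)/109352315597 ≈ -3.8846 - 0.0017986*I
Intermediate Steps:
2836067/(-1192300 + sqrt(-1127056 + 314295)) - 3109712/(690 + 747)**2 = 2836067/(-1192300 + sqrt(-812761)) - 3109712/(1437**2) = 2836067/(-1192300 + I*sqrt(812761)) - 3109712/2064969 = -3109712/2064969 + 2836067/(-1192300 + I*sqrt(812761))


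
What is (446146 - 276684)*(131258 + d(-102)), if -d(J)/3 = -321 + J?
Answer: 22458290474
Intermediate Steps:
d(J) = 963 - 3*J (d(J) = -3*(-321 + J) = 963 - 3*J)
(446146 - 276684)*(131258 + d(-102)) = (446146 - 276684)*(131258 + (963 - 3*(-102))) = 169462*(131258 + (963 + 306)) = 169462*(131258 + 1269) = 169462*132527 = 22458290474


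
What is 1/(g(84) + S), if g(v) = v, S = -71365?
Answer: -1/71281 ≈ -1.4029e-5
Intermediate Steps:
1/(g(84) + S) = 1/(84 - 71365) = 1/(-71281) = -1/71281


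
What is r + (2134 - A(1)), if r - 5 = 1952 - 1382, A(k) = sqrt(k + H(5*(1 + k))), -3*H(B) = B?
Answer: 2709 - I*sqrt(21)/3 ≈ 2709.0 - 1.5275*I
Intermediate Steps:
H(B) = -B/3
A(k) = sqrt(-5/3 - 2*k/3) (A(k) = sqrt(k - 5*(1 + k)/3) = sqrt(k - (5 + 5*k)/3) = sqrt(k + (-5/3 - 5*k/3)) = sqrt(-5/3 - 2*k/3))
r = 575 (r = 5 + (1952 - 1382) = 5 + 570 = 575)
r + (2134 - A(1)) = 575 + (2134 - sqrt(-15 - 6*1)/3) = 575 + (2134 - sqrt(-15 - 6)/3) = 575 + (2134 - sqrt(-21)/3) = 575 + (2134 - I*sqrt(21)/3) = 2709 - I*sqrt(21)/3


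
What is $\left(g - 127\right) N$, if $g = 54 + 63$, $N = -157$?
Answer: $1570$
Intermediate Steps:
$g = 117$
$\left(g - 127\right) N = \left(117 - 127\right) \left(-157\right) = \left(-10\right) \left(-157\right) = 1570$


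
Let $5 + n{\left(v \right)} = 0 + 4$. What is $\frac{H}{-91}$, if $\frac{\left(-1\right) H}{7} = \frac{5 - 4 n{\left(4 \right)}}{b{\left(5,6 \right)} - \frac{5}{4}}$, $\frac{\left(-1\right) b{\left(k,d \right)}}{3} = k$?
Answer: $- \frac{36}{845} \approx -0.042604$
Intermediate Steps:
$b{\left(k,d \right)} = - 3 k$
$n{\left(v \right)} = -1$ ($n{\left(v \right)} = -5 + \left(0 + 4\right) = -5 + 4 = -1$)
$H = \frac{252}{65}$ ($H = - 7 \frac{5 - -4}{\left(-3\right) 5 - \frac{5}{4}} = - 7 \frac{5 + 4}{-15 - \frac{5}{4}} = - 7 \frac{9}{-15 - \frac{5}{4}} = - 7 \frac{9}{- \frac{65}{4}} = - 7 \cdot 9 \left(- \frac{4}{65}\right) = \left(-7\right) \left(- \frac{36}{65}\right) = \frac{252}{65} \approx 3.8769$)
$\frac{H}{-91} = \frac{1}{-91} \cdot \frac{252}{65} = \left(- \frac{1}{91}\right) \frac{252}{65} = - \frac{36}{845}$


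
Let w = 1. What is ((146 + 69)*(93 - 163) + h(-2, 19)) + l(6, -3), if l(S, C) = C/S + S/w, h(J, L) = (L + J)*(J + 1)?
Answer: -30123/2 ≈ -15062.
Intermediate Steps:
h(J, L) = (1 + J)*(J + L) (h(J, L) = (J + L)*(1 + J) = (1 + J)*(J + L))
l(S, C) = S + C/S (l(S, C) = C/S + S/1 = C/S + S*1 = C/S + S = S + C/S)
((146 + 69)*(93 - 163) + h(-2, 19)) + l(6, -3) = ((146 + 69)*(93 - 163) + (-2 + 19 + (-2)² - 2*19)) + (6 - 3/6) = (215*(-70) + (-2 + 19 + 4 - 38)) + (6 - 3*⅙) = (-15050 - 17) + (6 - ½) = -15067 + 11/2 = -30123/2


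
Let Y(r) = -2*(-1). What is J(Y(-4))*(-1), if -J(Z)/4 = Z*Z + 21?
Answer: 100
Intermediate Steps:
Y(r) = 2
J(Z) = -84 - 4*Z² (J(Z) = -4*(Z*Z + 21) = -4*(Z² + 21) = -4*(21 + Z²) = -84 - 4*Z²)
J(Y(-4))*(-1) = (-84 - 4*2²)*(-1) = (-84 - 4*4)*(-1) = (-84 - 16)*(-1) = -100*(-1) = 100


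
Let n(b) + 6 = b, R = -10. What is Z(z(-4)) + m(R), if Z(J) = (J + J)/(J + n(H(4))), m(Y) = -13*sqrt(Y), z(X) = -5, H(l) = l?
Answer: 10/7 - 13*I*sqrt(10) ≈ 1.4286 - 41.11*I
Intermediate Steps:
n(b) = -6 + b
Z(J) = 2*J/(-2 + J) (Z(J) = (J + J)/(J + (-6 + 4)) = (2*J)/(J - 2) = (2*J)/(-2 + J) = 2*J/(-2 + J))
Z(z(-4)) + m(R) = 2*(-5)/(-2 - 5) - 13*I*sqrt(10) = 2*(-5)/(-7) - 13*I*sqrt(10) = 2*(-5)*(-1/7) - 13*I*sqrt(10) = 10/7 - 13*I*sqrt(10)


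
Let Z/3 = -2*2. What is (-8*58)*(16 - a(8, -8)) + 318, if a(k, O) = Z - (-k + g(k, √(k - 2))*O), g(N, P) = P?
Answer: -8962 + 3712*√6 ≈ 130.51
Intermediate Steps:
Z = -12 (Z = 3*(-2*2) = 3*(-4) = -12)
a(k, O) = -12 + k - O*√(-2 + k) (a(k, O) = -12 - (-k + √(k - 2)*O) = -12 - (-k + √(-2 + k)*O) = -12 - (-k + O*√(-2 + k)) = -12 + (k - O*√(-2 + k)) = -12 + k - O*√(-2 + k))
(-8*58)*(16 - a(8, -8)) + 318 = (-8*58)*(16 - (-12 + 8 - 1*(-8)*√(-2 + 8))) + 318 = -464*(16 - (-12 + 8 - 1*(-8)*√6)) + 318 = -464*(16 - (-12 + 8 + 8*√6)) + 318 = -464*(16 - (-4 + 8*√6)) + 318 = -464*(16 + (4 - 8*√6)) + 318 = -464*(20 - 8*√6) + 318 = (-9280 + 3712*√6) + 318 = -8962 + 3712*√6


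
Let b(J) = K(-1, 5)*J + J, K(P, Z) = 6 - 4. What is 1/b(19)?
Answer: 1/57 ≈ 0.017544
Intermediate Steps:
K(P, Z) = 2
b(J) = 3*J (b(J) = 2*J + J = 3*J)
1/b(19) = 1/(3*19) = 1/57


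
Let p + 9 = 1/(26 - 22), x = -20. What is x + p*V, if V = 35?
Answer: -1305/4 ≈ -326.25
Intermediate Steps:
p = -35/4 (p = -9 + 1/(26 - 22) = -9 + 1/4 = -35/4 ≈ -8.7500)
x + p*V = -20 - 35/4*35 = -20 - 1225/4 = -1305/4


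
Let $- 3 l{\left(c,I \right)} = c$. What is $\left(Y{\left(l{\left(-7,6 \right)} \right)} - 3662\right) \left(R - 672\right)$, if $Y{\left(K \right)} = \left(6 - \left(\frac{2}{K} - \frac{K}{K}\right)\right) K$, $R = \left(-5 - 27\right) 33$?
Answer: $6303168$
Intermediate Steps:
$l{\left(c,I \right)} = - \frac{c}{3}$
$R = -1056$ ($R = \left(-32\right) 33 = -1056$)
$Y{\left(K \right)} = K \left(7 - \frac{2}{K}\right)$ ($Y{\left(K \right)} = \left(6 + \left(1 - \frac{2}{K}\right)\right) K = \left(7 - \frac{2}{K}\right) K = K \left(7 - \frac{2}{K}\right)$)
$\left(Y{\left(l{\left(-7,6 \right)} \right)} - 3662\right) \left(R - 672\right) = \left(\left(-2 + 7 \left(\left(- \frac{1}{3}\right) \left(-7\right)\right)\right) - 3662\right) \left(-1056 - 672\right) = \left(\left(-2 + 7 \cdot \frac{7}{3}\right) - 3662\right) \left(-1728\right) = \left(\left(-2 + \frac{49}{3}\right) - 3662\right) \left(-1728\right) = \left(\frac{43}{3} - 3662\right) \left(-1728\right) = \left(- \frac{10943}{3}\right) \left(-1728\right) = 6303168$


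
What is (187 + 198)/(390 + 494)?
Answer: 385/884 ≈ 0.43552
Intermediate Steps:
(187 + 198)/(390 + 494) = 385/884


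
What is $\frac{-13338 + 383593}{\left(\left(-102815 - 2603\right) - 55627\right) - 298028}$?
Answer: $- \frac{370255}{459073} \approx -0.80653$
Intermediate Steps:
$\frac{-13338 + 383593}{\left(\left(-102815 - 2603\right) - 55627\right) - 298028} = \frac{370255}{\left(\left(-102815 + \left(-27129 + 24526\right)\right) - 55627\right) - 298028} = \frac{370255}{\left(\left(-102815 - 2603\right) - 55627\right) - 298028} = \frac{370255}{\left(-105418 - 55627\right) - 298028} = \frac{370255}{-161045 - 298028} = \frac{370255}{-459073} = 370255 \left(- \frac{1}{459073}\right) = - \frac{370255}{459073}$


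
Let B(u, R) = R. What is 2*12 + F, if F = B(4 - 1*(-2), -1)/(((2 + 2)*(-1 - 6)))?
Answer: 673/28 ≈ 24.036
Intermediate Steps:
F = 1/28 (F = -1/((2 + 2)*(-1 - 6)) = -1/(4*(-7)) = -1/(-28) = -1*(-1/28) = 1/28 ≈ 0.035714)
2*12 + F = 2*12 + 1/28 = 24 + 1/28 = 673/28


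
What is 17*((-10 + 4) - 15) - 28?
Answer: -385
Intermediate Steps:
17*((-10 + 4) - 15) - 28 = 17*(-6 - 15) - 28 = 17*(-21) - 28 = -357 - 28 = -385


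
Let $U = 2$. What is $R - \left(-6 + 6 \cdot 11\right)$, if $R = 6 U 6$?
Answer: $12$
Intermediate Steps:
$R = 72$ ($R = 6 \cdot 2 \cdot 6 = 12 \cdot 6 = 72$)
$R - \left(-6 + 6 \cdot 11\right) = 72 - \left(-6 + 6 \cdot 11\right) = 72 - \left(-6 + 66\right) = 72 - 60 = 12$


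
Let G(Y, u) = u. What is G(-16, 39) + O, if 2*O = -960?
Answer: -441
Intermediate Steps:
O = -480 (O = (½)*(-960) = -480)
G(-16, 39) + O = 39 - 480 = -441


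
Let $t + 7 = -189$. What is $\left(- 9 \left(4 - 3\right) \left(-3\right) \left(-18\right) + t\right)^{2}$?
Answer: $465124$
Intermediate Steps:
$t = -196$ ($t = -7 - 189 = -196$)
$\left(- 9 \left(4 - 3\right) \left(-3\right) \left(-18\right) + t\right)^{2} = \left(- 9 \left(4 - 3\right) \left(-3\right) \left(-18\right) - 196\right)^{2} = \left(- 9 \cdot 1 \left(-3\right) \left(-18\right) - 196\right)^{2} = \left(\left(-9\right) \left(-3\right) \left(-18\right) - 196\right)^{2} = \left(27 \left(-18\right) - 196\right)^{2} = \left(-486 - 196\right)^{2} = \left(-682\right)^{2} = 465124$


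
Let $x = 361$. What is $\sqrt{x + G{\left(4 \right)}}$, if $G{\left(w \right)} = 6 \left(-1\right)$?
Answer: $\sqrt{355} \approx 18.841$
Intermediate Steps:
$G{\left(w \right)} = -6$
$\sqrt{x + G{\left(4 \right)}} = \sqrt{361 - 6} = \sqrt{355}$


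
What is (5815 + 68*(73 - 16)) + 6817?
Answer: 16508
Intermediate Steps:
(5815 + 68*(73 - 16)) + 6817 = (5815 + 68*57) + 6817 = (5815 + 3876) + 6817 = 9691 + 6817 = 16508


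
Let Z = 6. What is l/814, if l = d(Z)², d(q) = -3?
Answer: 9/814 ≈ 0.011057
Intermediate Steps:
l = 9 (l = (-3)² = 9)
l/814 = 9/814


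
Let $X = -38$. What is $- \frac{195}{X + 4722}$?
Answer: $- \frac{195}{4684} \approx -0.041631$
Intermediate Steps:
$- \frac{195}{X + 4722} = - \frac{195}{-38 + 4722} = - \frac{195}{4684}$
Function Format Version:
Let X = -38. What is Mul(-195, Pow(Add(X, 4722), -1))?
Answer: Rational(-195, 4684) ≈ -0.041631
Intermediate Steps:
Mul(-195, Pow(Add(X, 4722), -1)) = Mul(-195, Pow(Add(-38, 4722), -1)) = Mul(-195, Pow(4684, -1)) = Mul(-195, Rational(1, 4684)) = Rational(-195, 4684)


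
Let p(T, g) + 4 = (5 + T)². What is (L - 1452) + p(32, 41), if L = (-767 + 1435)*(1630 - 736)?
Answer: 597105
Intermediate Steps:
p(T, g) = -4 + (5 + T)²
L = 597192 (L = 668*894 = 597192)
(L - 1452) + p(32, 41) = (597192 - 1452) + (-4 + (5 + 32)²) = 595740 + (-4 + 37²) = 595740 + (-4 + 1369) = 595740 + 1365 = 597105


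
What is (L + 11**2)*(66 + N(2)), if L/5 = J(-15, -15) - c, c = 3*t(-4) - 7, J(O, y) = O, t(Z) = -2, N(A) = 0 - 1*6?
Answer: 6660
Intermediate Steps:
N(A) = -6 (N(A) = 0 - 6 = -6)
c = -13 (c = 3*(-2) - 7 = -6 - 7 = -13)
L = -10 (L = 5*(-15 - 1*(-13)) = 5*(-15 + 13) = 5*(-2) = -10)
(L + 11**2)*(66 + N(2)) = (-10 + 11**2)*(66 - 6) = (-10 + 121)*60 = 111*60 = 6660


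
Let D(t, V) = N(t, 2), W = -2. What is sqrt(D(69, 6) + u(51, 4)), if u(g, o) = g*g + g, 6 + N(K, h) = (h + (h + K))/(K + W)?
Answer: sqrt(11882785)/67 ≈ 51.450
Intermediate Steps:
N(K, h) = -6 + (K + 2*h)/(-2 + K) (N(K, h) = -6 + (h + (h + K))/(K - 2) = -6 + (h + (K + h))/(-2 + K) = -6 + (K + 2*h)/(-2 + K))
u(g, o) = g + g**2 (u(g, o) = g**2 + g = g + g**2)
D(t, V) = (16 - 5*t)/(-2 + t) (D(t, V) = (12 - 5*t + 2*2)/(-2 + t) = (12 - 5*t + 4)/(-2 + t) = (16 - 5*t)/(-2 + t))
sqrt(D(69, 6) + u(51, 4)) = sqrt((16 - 5*69)/(-2 + 69) + 51*(1 + 51)) = sqrt((16 - 345)/67 + 51*52) = sqrt((1/67)*(-329) + 2652) = sqrt(-329/67 + 2652) = sqrt(177355/67) = sqrt(11882785)/67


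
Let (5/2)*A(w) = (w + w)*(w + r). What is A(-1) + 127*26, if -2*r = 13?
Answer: 3308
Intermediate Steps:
r = -13/2 (r = -½*13 = -13/2 ≈ -6.5000)
A(w) = 4*w*(-13/2 + w)/5 (A(w) = 2*((w + w)*(w - 13/2))/5 = 2*((2*w)*(-13/2 + w))/5 = 2*(2*w*(-13/2 + w))/5 = 4*w*(-13/2 + w)/5)
A(-1) + 127*26 = (⅖)*(-1)*(-13 + 2*(-1)) + 127*26 = (⅖)*(-1)*(-13 - 2) + 3302 = (⅖)*(-1)*(-15) + 3302 = 6 + 3302 = 3308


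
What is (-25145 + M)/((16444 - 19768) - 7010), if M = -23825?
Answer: 24485/5167 ≈ 4.7387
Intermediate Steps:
(-25145 + M)/((16444 - 19768) - 7010) = (-25145 - 23825)/((16444 - 19768) - 7010) = -48970/(-3324 - 7010) = -48970/(-10334) = -48970*(-1/10334) = 24485/5167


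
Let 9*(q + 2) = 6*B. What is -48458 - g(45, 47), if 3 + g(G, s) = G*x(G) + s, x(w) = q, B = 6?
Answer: -48592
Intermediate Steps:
q = 2 (q = -2 + (6*6)/9 = -2 + (⅑)*36 = -2 + 4 = 2)
x(w) = 2
g(G, s) = -3 + s + 2*G (g(G, s) = -3 + (G*2 + s) = -3 + (2*G + s) = -3 + (s + 2*G) = -3 + s + 2*G)
-48458 - g(45, 47) = -48458 - (-3 + 47 + 2*45) = -48458 - (-3 + 47 + 90) = -48458 - 1*134 = -48458 - 134 = -48592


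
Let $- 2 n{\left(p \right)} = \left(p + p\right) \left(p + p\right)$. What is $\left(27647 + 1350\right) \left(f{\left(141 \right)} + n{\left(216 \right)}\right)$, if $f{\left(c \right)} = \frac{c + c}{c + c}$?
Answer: $-2705739067$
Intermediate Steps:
$n{\left(p \right)} = - 2 p^{2}$ ($n{\left(p \right)} = - \frac{\left(p + p\right) \left(p + p\right)}{2} = - \frac{2 p 2 p}{2} = - \frac{4 p^{2}}{2} = - 2 p^{2}$)
$f{\left(c \right)} = 1$ ($f{\left(c \right)} = \frac{2 c}{2 c} = 2 c \frac{1}{2 c} = 1$)
$\left(27647 + 1350\right) \left(f{\left(141 \right)} + n{\left(216 \right)}\right) = \left(27647 + 1350\right) \left(1 - 2 \cdot 216^{2}\right) = 28997 \left(1 - 93312\right) = 28997 \left(-93311\right) = -2705739067$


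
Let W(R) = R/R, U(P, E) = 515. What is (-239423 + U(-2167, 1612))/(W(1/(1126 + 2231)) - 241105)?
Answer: 19909/20092 ≈ 0.99089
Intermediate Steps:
W(R) = 1
(-239423 + U(-2167, 1612))/(W(1/(1126 + 2231)) - 241105) = (-239423 + 515)/(1 - 241105) = -238908/(-241104) = -238908*(-1/241104) = 19909/20092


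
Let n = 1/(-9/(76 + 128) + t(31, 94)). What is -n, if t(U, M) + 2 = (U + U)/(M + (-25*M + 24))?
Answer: 153/317 ≈ 0.48265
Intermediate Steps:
t(U, M) = -2 + 2*U/(24 - 24*M) (t(U, M) = -2 + (U + U)/(M + (-25*M + 24)) = -2 + (2*U)/(M + (24 - 25*M)) = -2 + (2*U)/(24 - 24*M) = -2 + 2*U/(24 - 24*M))
n = -153/317 (n = 1/(-9/(76 + 128) + (24 - 1*31 - 24*94)/(12*(-1 + 94))) = 1/(-9/204 + (1/12)*(24 - 31 - 2256)/93) = 1/(-9*1/204 + (1/12)*(1/93)*(-2263)) = 1/(-3/68 - 73/36) = 1/(-317/153) = -153/317 ≈ -0.48265)
-n = -1*(-153/317) = 153/317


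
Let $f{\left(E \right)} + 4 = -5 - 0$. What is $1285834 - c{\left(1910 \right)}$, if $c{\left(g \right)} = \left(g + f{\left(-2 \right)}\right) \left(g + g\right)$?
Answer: $-5975986$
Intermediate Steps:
$f{\left(E \right)} = -9$ ($f{\left(E \right)} = -4 - 5 = -9$)
$c{\left(g \right)} = 2 g \left(-9 + g\right)$ ($c{\left(g \right)} = \left(g - 9\right) \left(g + g\right) = \left(-9 + g\right) 2 g = 2 g \left(-9 + g\right)$)
$1285834 - c{\left(1910 \right)} = 1285834 - 2 \cdot 1910 \left(-9 + 1910\right) = 1285834 - 2 \cdot 1910 \cdot 1901 = 1285834 - 7261820 = -5975986$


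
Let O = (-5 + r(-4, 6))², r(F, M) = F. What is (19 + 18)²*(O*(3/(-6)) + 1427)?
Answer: 3796237/2 ≈ 1.8981e+6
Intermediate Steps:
O = 81 (O = (-5 - 4)² = (-9)² = 81)
(19 + 18)²*(O*(3/(-6)) + 1427) = (19 + 18)²*(81*(3/(-6)) + 1427) = 37²*(81*(3*(-⅙)) + 1427) = 1369*(81*(-½) + 1427) = 1369*(-81/2 + 1427) = 1369*(2773/2) = 3796237/2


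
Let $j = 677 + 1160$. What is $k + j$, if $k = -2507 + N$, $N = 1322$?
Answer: $652$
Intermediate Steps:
$k = -1185$ ($k = -2507 + 1322 = -1185$)
$j = 1837$
$k + j = -1185 + 1837 = 652$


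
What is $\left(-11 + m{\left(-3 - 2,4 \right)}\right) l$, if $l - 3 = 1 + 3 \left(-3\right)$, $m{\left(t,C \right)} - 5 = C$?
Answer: $10$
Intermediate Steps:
$m{\left(t,C \right)} = 5 + C$
$l = -5$ ($l = 3 + \left(1 + 3 \left(-3\right)\right) = 3 + \left(1 - 9\right) = 3 - 8 = -5$)
$\left(-11 + m{\left(-3 - 2,4 \right)}\right) l = \left(-11 + \left(5 + 4\right)\right) \left(-5\right) = \left(-11 + 9\right) \left(-5\right) = \left(-2\right) \left(-5\right) = 10$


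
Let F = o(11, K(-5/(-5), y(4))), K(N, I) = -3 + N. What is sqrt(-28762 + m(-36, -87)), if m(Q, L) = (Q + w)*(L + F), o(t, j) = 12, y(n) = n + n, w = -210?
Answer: 2*I*sqrt(2578) ≈ 101.55*I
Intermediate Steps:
y(n) = 2*n
F = 12
m(Q, L) = (-210 + Q)*(12 + L) (m(Q, L) = (Q - 210)*(L + 12) = (-210 + Q)*(12 + L))
sqrt(-28762 + m(-36, -87)) = sqrt(-28762 + (-2520 - 210*(-87) + 12*(-36) - 87*(-36))) = sqrt(-28762 + (-2520 + 18270 - 432 + 3132)) = sqrt(-28762 + 18450) = sqrt(-10312) = 2*I*sqrt(2578)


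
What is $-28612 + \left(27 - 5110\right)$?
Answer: $-33695$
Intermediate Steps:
$-28612 + \left(27 - 5110\right) = -28612 - 5083 = -33695$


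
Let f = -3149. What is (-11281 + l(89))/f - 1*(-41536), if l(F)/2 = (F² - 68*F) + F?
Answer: 130804229/3149 ≈ 41538.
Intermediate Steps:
l(F) = -134*F + 2*F² (l(F) = 2*((F² - 68*F) + F) = 2*(F² - 67*F) = -134*F + 2*F²)
(-11281 + l(89))/f - 1*(-41536) = (-11281 + 2*89*(-67 + 89))/(-3149) - 1*(-41536) = (-11281 + 2*89*22)*(-1/3149) + 41536 = (-11281 + 3916)*(-1/3149) + 41536 = -7365*(-1/3149) + 41536 = 7365/3149 + 41536 = 130804229/3149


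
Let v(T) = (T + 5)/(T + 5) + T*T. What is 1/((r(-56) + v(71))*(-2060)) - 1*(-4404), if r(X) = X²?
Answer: 74192778719/16846680 ≈ 4404.0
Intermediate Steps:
v(T) = 1 + T² (v(T) = (5 + T)/(5 + T) + T² = 1 + T²)
1/((r(-56) + v(71))*(-2060)) - 1*(-4404) = 1/(((-56)² + (1 + 71²))*(-2060)) - 1*(-4404) = -1/2060/(3136 + (1 + 5041)) + 4404 = -1/2060/(3136 + 5042) + 4404 = -1/2060/8178 + 4404 = (1/8178)*(-1/2060) + 4404 = -1/16846680 + 4404 = 74192778719/16846680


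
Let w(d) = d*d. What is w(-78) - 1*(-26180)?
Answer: 32264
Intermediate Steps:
w(d) = d²
w(-78) - 1*(-26180) = (-78)² - 1*(-26180) = 6084 + 26180 = 32264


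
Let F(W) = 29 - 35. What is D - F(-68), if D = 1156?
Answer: 1162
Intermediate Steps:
F(W) = -6
D - F(-68) = 1156 - 1*(-6) = 1156 + 6 = 1162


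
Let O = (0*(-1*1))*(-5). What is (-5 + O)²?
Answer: 25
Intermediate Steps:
O = 0 (O = (0*(-1))*(-5) = 0*(-5) = 0)
(-5 + O)² = (-5 + 0)² = (-5)² = 25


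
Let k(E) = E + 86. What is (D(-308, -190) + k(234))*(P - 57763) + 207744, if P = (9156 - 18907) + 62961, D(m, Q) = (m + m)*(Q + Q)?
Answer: -1067015456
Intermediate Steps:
k(E) = 86 + E
D(m, Q) = 4*Q*m (D(m, Q) = (2*m)*(2*Q) = 4*Q*m)
P = 53210 (P = -9751 + 62961 = 53210)
(D(-308, -190) + k(234))*(P - 57763) + 207744 = (4*(-190)*(-308) + (86 + 234))*(53210 - 57763) + 207744 = (234080 + 320)*(-4553) + 207744 = 234400*(-4553) + 207744 = -1067223200 + 207744 = -1067015456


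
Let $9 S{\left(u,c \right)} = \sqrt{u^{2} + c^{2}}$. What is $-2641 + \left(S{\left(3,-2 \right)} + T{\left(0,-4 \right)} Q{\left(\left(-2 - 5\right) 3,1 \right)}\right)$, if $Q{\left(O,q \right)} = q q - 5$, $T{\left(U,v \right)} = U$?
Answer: $-2641 + \frac{\sqrt{13}}{9} \approx -2640.6$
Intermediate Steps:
$S{\left(u,c \right)} = \frac{\sqrt{c^{2} + u^{2}}}{9}$ ($S{\left(u,c \right)} = \frac{\sqrt{u^{2} + c^{2}}}{9} = \frac{\sqrt{c^{2} + u^{2}}}{9}$)
$Q{\left(O,q \right)} = -5 + q^{2}$ ($Q{\left(O,q \right)} = q^{2} - 5 = -5 + q^{2}$)
$-2641 + \left(S{\left(3,-2 \right)} + T{\left(0,-4 \right)} Q{\left(\left(-2 - 5\right) 3,1 \right)}\right) = -2641 + \left(\frac{\sqrt{\left(-2\right)^{2} + 3^{2}}}{9} + 0 \left(-5 + 1^{2}\right)\right) = -2641 + \left(\frac{\sqrt{4 + 9}}{9} + 0 \left(-5 + 1\right)\right) = -2641 + \left(\frac{\sqrt{13}}{9} + 0 \left(-4\right)\right) = -2641 + \left(\frac{\sqrt{13}}{9} + 0\right) = -2641 + \frac{\sqrt{13}}{9}$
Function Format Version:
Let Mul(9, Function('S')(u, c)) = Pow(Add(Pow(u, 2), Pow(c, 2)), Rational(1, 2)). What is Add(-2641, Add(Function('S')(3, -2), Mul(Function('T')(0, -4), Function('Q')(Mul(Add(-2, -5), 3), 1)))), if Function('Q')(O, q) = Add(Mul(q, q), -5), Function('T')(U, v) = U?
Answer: Add(-2641, Mul(Rational(1, 9), Pow(13, Rational(1, 2)))) ≈ -2640.6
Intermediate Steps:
Function('S')(u, c) = Mul(Rational(1, 9), Pow(Add(Pow(c, 2), Pow(u, 2)), Rational(1, 2))) (Function('S')(u, c) = Mul(Rational(1, 9), Pow(Add(Pow(u, 2), Pow(c, 2)), Rational(1, 2))) = Mul(Rational(1, 9), Pow(Add(Pow(c, 2), Pow(u, 2)), Rational(1, 2))))
Function('Q')(O, q) = Add(-5, Pow(q, 2)) (Function('Q')(O, q) = Add(Pow(q, 2), -5) = Add(-5, Pow(q, 2)))
Add(-2641, Add(Function('S')(3, -2), Mul(Function('T')(0, -4), Function('Q')(Mul(Add(-2, -5), 3), 1)))) = Add(-2641, Add(Mul(Rational(1, 9), Pow(Add(Pow(-2, 2), Pow(3, 2)), Rational(1, 2))), Mul(0, Add(-5, Pow(1, 2))))) = Add(-2641, Add(Mul(Rational(1, 9), Pow(Add(4, 9), Rational(1, 2))), Mul(0, Add(-5, 1)))) = Add(-2641, Add(Mul(Rational(1, 9), Pow(13, Rational(1, 2))), Mul(0, -4))) = Add(-2641, Add(Mul(Rational(1, 9), Pow(13, Rational(1, 2))), 0)) = Add(-2641, Mul(Rational(1, 9), Pow(13, Rational(1, 2))))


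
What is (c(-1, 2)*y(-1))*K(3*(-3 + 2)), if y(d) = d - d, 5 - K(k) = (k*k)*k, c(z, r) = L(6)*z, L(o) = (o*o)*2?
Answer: 0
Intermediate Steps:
L(o) = 2*o² (L(o) = o²*2 = 2*o²)
c(z, r) = 72*z (c(z, r) = (2*6²)*z = (2*36)*z = 72*z)
K(k) = 5 - k³ (K(k) = 5 - k*k*k = 5 - k²*k = 5 - k³)
y(d) = 0
(c(-1, 2)*y(-1))*K(3*(-3 + 2)) = ((72*(-1))*0)*(5 - (3*(-3 + 2))³) = (-72*0)*(5 - (3*(-1))³) = 0*(5 - 1*(-3)³) = 0*(5 - 1*(-27)) = 0*(5 + 27) = 0*32 = 0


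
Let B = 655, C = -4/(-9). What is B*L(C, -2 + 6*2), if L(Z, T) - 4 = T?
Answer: 9170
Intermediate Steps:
C = 4/9 (C = -4*(-⅑) = 4/9 ≈ 0.44444)
L(Z, T) = 4 + T
B*L(C, -2 + 6*2) = 655*(4 + (-2 + 6*2)) = 655*(4 + (-2 + 12)) = 655*(4 + 10) = 655*14 = 9170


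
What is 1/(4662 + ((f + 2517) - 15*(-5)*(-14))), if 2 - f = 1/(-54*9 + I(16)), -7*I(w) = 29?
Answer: 3431/21035468 ≈ 0.00016311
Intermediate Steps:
I(w) = -29/7 (I(w) = -⅐*29 = -29/7)
f = 6869/3431 (f = 2 - 1/(-54*9 - 29/7) = 2 - 1/(-486 - 29/7) = 2 - 1/(-3431/7) = 2 - 1*(-7/3431) = 2 + 7/3431 = 6869/3431 ≈ 2.0020)
1/(4662 + ((f + 2517) - 15*(-5)*(-14))) = 1/(4662 + ((6869/3431 + 2517) - 15*(-5)*(-14))) = 1/(4662 + (8642696/3431 + 75*(-14))) = 1/(4662 + (8642696/3431 - 1050)) = 1/(4662 + 5040146/3431) = 1/(21035468/3431) = 3431/21035468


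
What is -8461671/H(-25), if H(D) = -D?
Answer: -8461671/25 ≈ -3.3847e+5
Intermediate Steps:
-8461671/H(-25) = -8461671/((-1*(-25))) = -8461671/25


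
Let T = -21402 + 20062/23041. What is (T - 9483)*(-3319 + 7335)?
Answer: -2857790511568/23041 ≈ -1.2403e+8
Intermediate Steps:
T = -493103420/23041 (T = -21402 + 20062*(1/23041) = -21402 + 20062/23041 = -493103420/23041 ≈ -21401.)
(T - 9483)*(-3319 + 7335) = (-493103420/23041 - 9483)*(-3319 + 7335) = -711601223/23041*4016 = -2857790511568/23041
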